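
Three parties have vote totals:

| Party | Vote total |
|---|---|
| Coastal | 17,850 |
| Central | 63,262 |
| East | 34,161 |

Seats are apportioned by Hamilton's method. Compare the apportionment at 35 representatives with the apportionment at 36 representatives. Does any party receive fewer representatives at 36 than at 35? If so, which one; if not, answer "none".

At 35 seats: Coastal 6, Central 19, East 10.
At 36 seats: Coastal 5, Central 20, East 11.
Coastal drops from 6 to 5.

Coastal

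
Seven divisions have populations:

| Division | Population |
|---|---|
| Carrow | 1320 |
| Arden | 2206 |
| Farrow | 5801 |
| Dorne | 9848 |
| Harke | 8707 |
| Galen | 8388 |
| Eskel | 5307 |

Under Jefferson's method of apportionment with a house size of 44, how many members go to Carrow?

Standard divisor 41577/44 ≈ 944.932; standard quotas: Carrow 1.397, Arden 2.335, Farrow 6.139, Dorne 10.422, Harke 9.214, Galen 8.877, Eskel 5.616.
Rounding down gives 1, 2, 6, 10, 9, 8, 5 = 41 seats, so the divisor must be adjusted.
With modified divisor 880: modified quotas Carrow 1.500, Arden 2.507, Farrow 6.592, Dorne 11.191, Harke 9.894, Galen 9.532, Eskel 6.031.
Rounding down: Carrow 1, Arden 2, Farrow 6, Dorne 11, Harke 9, Galen 9, Eskel 6 (total 44).
Carrow receives 1.

1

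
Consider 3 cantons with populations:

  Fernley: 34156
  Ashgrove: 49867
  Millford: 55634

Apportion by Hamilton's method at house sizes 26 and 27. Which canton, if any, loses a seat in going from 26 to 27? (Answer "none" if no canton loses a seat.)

Fernley

At 26 seats: Fernley 7, Ashgrove 9, Millford 10.
At 27 seats: Fernley 6, Ashgrove 10, Millford 11.
Fernley drops from 7 to 6.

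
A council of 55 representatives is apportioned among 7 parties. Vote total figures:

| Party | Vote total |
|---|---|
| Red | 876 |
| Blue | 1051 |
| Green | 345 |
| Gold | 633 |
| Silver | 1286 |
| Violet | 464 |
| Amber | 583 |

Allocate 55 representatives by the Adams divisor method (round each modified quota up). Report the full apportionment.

Red 9, Blue 11, Green 4, Gold 7, Silver 13, Violet 5, Amber 6

Standard divisor 5238/55 ≈ 95.236; standard quotas: Red 9.198, Blue 11.036, Green 3.623, Gold 6.647, Silver 13.503, Violet 4.872, Amber 6.122.
Rounding up gives 10, 12, 4, 7, 14, 5, 7 = 59 seats, so the divisor must be adjusted.
With modified divisor 100: modified quotas Red 8.760, Blue 10.510, Green 3.450, Gold 6.330, Silver 12.860, Violet 4.640, Amber 5.830.
Rounding up: Red 9, Blue 11, Green 4, Gold 7, Silver 13, Violet 5, Amber 6 (total 55).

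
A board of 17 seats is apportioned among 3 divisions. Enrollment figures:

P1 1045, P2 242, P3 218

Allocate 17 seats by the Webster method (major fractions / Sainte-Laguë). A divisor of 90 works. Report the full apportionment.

With modified divisor 90: modified quotas P1 11.611, P2 2.689, P3 2.422.
Rounding to the nearest integer: P1 12, P2 3, P3 2 (total 17).

P1 12, P2 3, P3 2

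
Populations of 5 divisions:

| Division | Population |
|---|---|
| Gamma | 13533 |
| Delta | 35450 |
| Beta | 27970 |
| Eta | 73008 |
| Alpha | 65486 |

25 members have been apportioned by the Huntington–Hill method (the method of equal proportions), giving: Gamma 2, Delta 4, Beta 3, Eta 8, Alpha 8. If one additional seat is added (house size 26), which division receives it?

Eta

Priority for the next seat is population ÷ (√(s·(s+1))).
Priorities: Gamma 5524.824, Delta 7926.861, Beta 8074.244, Eta 8604.075, Alpha 7717.599.
Highest priority: Eta.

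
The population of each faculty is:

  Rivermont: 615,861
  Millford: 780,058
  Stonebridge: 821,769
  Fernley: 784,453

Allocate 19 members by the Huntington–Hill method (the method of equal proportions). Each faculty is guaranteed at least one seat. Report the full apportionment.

Rivermont: 4, Millford: 5, Stonebridge: 5, Fernley: 5

With divisor 162230: modified quotas Rivermont 3.796, Millford 4.808, Stonebridge 5.065, Fernley 4.835.
Geometric-mean thresholds: Rivermont √(3·4)=3.464, Millford √(4·5)=4.472, Stonebridge √(5·6)=5.477, Fernley √(4·5)=4.472.
Each quota rounded against its threshold gives Rivermont 4, Millford 5, Stonebridge 5, Fernley 5 (total 19).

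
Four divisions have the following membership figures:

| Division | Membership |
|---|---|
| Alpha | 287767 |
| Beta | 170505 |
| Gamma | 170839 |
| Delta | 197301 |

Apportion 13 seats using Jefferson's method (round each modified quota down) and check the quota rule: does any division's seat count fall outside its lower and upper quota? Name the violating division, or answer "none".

Standard quotas: Alpha 4.527, Beta 2.682, Gamma 2.687, Delta 3.104.
Jefferson allocation: Alpha 5, Beta 2, Gamma 3, Delta 3.
Every allocation lies between the lower and upper quota.

none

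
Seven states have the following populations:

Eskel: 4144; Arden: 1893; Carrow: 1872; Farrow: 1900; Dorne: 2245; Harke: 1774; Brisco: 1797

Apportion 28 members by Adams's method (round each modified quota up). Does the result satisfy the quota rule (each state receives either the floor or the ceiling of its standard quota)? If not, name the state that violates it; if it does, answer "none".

Standard quotas: Eskel 7.426, Arden 3.392, Carrow 3.355, Farrow 3.405, Dorne 4.023, Harke 3.179, Brisco 3.220.
Adams allocation: Eskel 7, Arden 4, Carrow 3, Farrow 4, Dorne 4, Harke 3, Brisco 3.
Every allocation lies between the lower and upper quota.

none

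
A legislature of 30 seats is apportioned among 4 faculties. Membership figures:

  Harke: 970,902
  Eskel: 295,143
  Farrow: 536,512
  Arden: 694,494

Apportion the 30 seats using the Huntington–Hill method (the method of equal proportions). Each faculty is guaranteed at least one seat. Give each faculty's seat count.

Harke 12, Eskel 4, Farrow 6, Arden 8

With divisor 83646: modified quotas Harke 11.607, Eskel 3.528, Farrow 6.414, Arden 8.303.
Geometric-mean thresholds: Harke √(11·12)=11.489, Eskel √(3·4)=3.464, Farrow √(6·7)=6.481, Arden √(8·9)=8.485.
Each quota rounded against its threshold gives Harke 12, Eskel 4, Farrow 6, Arden 8 (total 30).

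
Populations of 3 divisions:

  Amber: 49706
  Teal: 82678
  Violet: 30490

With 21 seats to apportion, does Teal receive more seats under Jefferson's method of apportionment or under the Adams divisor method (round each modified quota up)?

Jefferson: Amber 6, Teal 11, Violet 4.
Adams: Amber 7, Teal 10, Violet 4.
Teal gets 11 under Jefferson and 10 under Adams.

Jefferson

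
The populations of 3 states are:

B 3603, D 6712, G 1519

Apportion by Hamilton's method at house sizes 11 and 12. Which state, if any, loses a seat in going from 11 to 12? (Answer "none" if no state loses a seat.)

G

At 11 seats: B 3, D 6, G 2.
At 12 seats: B 4, D 7, G 1.
G drops from 2 to 1.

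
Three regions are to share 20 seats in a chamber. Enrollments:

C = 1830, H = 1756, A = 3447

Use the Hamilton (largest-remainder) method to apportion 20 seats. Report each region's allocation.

C 5; H 5; A 10

The standard divisor is 7033/20 ≈ 351.65.
Standard quotas: C 5.204, H 4.994, A 9.802.
Lower quotas: C 5, H 4, A 9 (sum 18, leaving 2 seats).
Remainders in descending order: H 0.994, A 0.802, C 0.204.
Largest remainders: H, A receive the extra seats.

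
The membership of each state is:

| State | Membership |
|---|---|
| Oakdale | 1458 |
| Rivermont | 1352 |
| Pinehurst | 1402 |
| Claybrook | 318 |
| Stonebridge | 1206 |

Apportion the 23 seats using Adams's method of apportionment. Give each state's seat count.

Standard divisor 5736/23 ≈ 249.391; standard quotas: Oakdale 5.846, Rivermont 5.421, Pinehurst 5.622, Claybrook 1.275, Stonebridge 4.836.
Rounding up gives 6, 6, 6, 2, 5 = 25 seats, so the divisor must be adjusted.
With modified divisor 290: modified quotas Oakdale 5.028, Rivermont 4.662, Pinehurst 4.834, Claybrook 1.097, Stonebridge 4.159.
Rounding up: Oakdale 6, Rivermont 5, Pinehurst 5, Claybrook 2, Stonebridge 5 (total 23).

Oakdale: 6, Rivermont: 5, Pinehurst: 5, Claybrook: 2, Stonebridge: 5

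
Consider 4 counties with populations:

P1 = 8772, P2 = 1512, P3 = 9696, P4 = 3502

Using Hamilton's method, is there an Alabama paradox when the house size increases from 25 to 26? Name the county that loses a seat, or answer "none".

At 25 seats: P1 9, P2 2, P3 10, P4 4.
At 26 seats: P1 10, P2 1, P3 11, P4 4.
P2 drops from 2 to 1.

P2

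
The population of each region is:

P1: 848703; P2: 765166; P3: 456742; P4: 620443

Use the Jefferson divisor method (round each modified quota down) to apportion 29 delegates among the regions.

P1: 9; P2: 8; P3: 5; P4: 7

Standard divisor 2691054/29 ≈ 92794.966; standard quotas: P1 9.146, P2 8.246, P3 4.922, P4 6.686.
Rounding down gives 9, 8, 4, 6 = 27 seats, so the divisor must be adjusted.
With modified divisor 86800: modified quotas P1 9.778, P2 8.815, P3 5.262, P4 7.148.
Rounding down: P1 9, P2 8, P3 5, P4 7 (total 29).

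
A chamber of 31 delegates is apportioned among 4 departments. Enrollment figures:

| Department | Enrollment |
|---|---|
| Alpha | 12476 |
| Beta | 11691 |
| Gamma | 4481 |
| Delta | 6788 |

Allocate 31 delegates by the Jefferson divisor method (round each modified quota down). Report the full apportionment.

Alpha 11, Beta 10, Gamma 4, Delta 6

Standard divisor 35436/31 ≈ 1143.097; standard quotas: Alpha 10.914, Beta 10.227, Gamma 3.920, Delta 5.938.
Rounding down gives 10, 10, 3, 5 = 28 seats, so the divisor must be adjusted.
With modified divisor 1100: modified quotas Alpha 11.342, Beta 10.628, Gamma 4.074, Delta 6.171.
Rounding down: Alpha 11, Beta 10, Gamma 4, Delta 6 (total 31).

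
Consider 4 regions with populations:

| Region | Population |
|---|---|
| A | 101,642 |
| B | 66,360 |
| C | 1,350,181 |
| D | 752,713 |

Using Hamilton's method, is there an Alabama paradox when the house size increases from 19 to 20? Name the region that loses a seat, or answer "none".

B

At 19 seats: A 1, B 1, C 11, D 6.
At 20 seats: A 1, B 0, C 12, D 7.
B drops from 1 to 0.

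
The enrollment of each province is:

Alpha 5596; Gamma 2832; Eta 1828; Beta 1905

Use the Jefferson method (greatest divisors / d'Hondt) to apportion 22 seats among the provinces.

Standard divisor 12161/22 ≈ 552.773; standard quotas: Alpha 10.124, Gamma 5.123, Eta 3.307, Beta 3.446.
Rounding down gives 10, 5, 3, 3 = 21 seats, so the divisor must be adjusted.
With modified divisor 500: modified quotas Alpha 11.192, Gamma 5.664, Eta 3.656, Beta 3.810.
Rounding down: Alpha 11, Gamma 5, Eta 3, Beta 3 (total 22).

Alpha 11; Gamma 5; Eta 3; Beta 3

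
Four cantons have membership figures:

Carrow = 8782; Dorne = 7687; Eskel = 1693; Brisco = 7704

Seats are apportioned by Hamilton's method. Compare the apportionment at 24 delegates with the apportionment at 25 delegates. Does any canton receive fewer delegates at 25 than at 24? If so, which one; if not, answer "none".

none

At 24 seats: Carrow 8, Dorne 7, Eskel 2, Brisco 7.
At 25 seats: Carrow 9, Dorne 7, Eskel 2, Brisco 7.
No canton's allocation decreased.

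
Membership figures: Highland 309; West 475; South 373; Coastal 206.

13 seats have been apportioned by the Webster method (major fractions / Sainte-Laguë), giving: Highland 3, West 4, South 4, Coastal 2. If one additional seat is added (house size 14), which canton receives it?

Priority for the next seat is population ÷ (current seats + 0.5).
Priorities: Highland 88.286, West 105.556, South 82.889, Coastal 82.400.
Highest priority: West.

West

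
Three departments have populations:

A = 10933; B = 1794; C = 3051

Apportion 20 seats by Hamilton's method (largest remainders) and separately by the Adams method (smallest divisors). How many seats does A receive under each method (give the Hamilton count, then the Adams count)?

Hamilton: A 14, B 2, C 4.
Adams: A 13, B 3, C 4.
A gets 14 under Hamilton and 13 under Adams.

14 and 13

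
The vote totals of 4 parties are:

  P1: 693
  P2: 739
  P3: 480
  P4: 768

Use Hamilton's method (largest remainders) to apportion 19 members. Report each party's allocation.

P1=5, P2=5, P3=3, P4=6

Total 2680; standard divisor 2680/19 ≈ 141.053.
Standard quotas: P1 4.913, P2 5.239, P3 3.403, P4 5.445.
Lower quotas: P1 4, P2 5, P3 3, P4 5 (sum 17, leaving 2 seats).
Remainders in descending order: P1 0.913, P4 0.445, P3 0.403, P2 0.239.
The surplus seats go to P1, P4.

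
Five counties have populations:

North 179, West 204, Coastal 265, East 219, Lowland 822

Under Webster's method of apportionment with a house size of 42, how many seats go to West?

Standard divisor 1689/42 ≈ 40.214; standard quotas: North 4.451, West 5.073, Coastal 6.590, East 5.446, Lowland 20.440.
Rounding to the nearest integer gives 4, 5, 7, 5, 20 = 41 seats, so the divisor must be adjusted.
With modified divisor 40: modified quotas North 4.475, West 5.100, Coastal 6.625, East 5.475, Lowland 20.550.
Rounding to the nearest integer: North 4, West 5, Coastal 7, East 5, Lowland 21 (total 42).
West receives 5.

5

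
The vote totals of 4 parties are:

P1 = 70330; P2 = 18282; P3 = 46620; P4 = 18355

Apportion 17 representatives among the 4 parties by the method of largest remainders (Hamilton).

P1=8, P2=2, P3=5, P4=2

Total 153587; standard divisor 153587/17 ≈ 9034.529.
Standard quotas: P1 7.7846, P2 2.0236, P3 5.1602, P4 2.0316.
Lower quotas: P1 7, P2 2, P3 5, P4 2 (sum 16, leaving 1 seat).
Remainders in descending order: P1 0.7846, P3 0.1602, P4 0.0316, P2 0.0236.
The surplus seat goes to P1.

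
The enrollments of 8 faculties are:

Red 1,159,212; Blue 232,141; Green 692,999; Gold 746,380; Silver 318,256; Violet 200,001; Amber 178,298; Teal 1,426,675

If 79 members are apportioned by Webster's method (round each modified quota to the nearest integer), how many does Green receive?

11

Standard divisor 4953962/79 ≈ 62708.38; standard quotas: Red 18.486, Blue 3.702, Green 11.051, Gold 11.902, Silver 5.075, Violet 3.189, Amber 2.843, Teal 22.751.
Rounding to the nearest integer gives Red 18, Blue 4, Green 11, Gold 12, Silver 5, Violet 3, Amber 3, Teal 23 — total 79, matching the house size, so no adjustment is needed.
Green receives 11.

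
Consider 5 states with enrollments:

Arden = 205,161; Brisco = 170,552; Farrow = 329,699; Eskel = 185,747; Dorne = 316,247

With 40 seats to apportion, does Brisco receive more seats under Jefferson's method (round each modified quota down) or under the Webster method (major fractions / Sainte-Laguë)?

Webster

Jefferson: Arden 7, Brisco 5, Farrow 11, Eskel 6, Dorne 11.
Webster: Arden 7, Brisco 6, Farrow 11, Eskel 6, Dorne 10.
Brisco gets 5 under Jefferson and 6 under Webster.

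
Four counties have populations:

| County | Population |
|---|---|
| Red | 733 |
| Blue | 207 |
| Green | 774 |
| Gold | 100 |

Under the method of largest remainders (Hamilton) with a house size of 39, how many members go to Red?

Total 1814; standard divisor 1814/39 ≈ 46.513.
Standard quotas: Red 15.759, Blue 4.450, Green 16.641, Gold 2.150.
Lower quotas: Red 15, Blue 4, Green 16, Gold 2 (sum 37, leaving 2 seats).
Remainders in descending order: Red 0.759, Green 0.641, Blue 0.450, Gold 0.150.
Largest remainders: Red, Green receive the extra seats.
Red receives 16.

16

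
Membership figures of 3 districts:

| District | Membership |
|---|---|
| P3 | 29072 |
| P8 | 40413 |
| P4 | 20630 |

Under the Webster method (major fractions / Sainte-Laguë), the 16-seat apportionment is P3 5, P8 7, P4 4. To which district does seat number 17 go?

P8

Priority for the next seat is population ÷ (current seats + 0.5).
Priorities: P3 5285.818, P8 5388.400, P4 4584.444.
Highest priority: P8.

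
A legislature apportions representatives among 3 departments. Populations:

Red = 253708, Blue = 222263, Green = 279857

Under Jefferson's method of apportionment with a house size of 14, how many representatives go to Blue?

Standard divisor 755828/14 ≈ 53987.714; standard quotas: Red 4.699, Blue 4.117, Green 5.184.
Rounding down gives 4, 4, 5 = 13 seats, so the divisor must be adjusted.
With modified divisor 48700: modified quotas Red 5.210, Blue 4.564, Green 5.747.
Rounding down: Red 5, Blue 4, Green 5 (total 14).
Blue receives 4.

4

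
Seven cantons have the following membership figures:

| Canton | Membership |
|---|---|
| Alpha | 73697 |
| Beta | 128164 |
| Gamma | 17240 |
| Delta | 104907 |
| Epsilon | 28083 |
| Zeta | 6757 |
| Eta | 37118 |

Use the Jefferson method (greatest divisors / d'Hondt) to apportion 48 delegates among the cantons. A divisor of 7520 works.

Alpha 9, Beta 17, Gamma 2, Delta 13, Epsilon 3, Zeta 0, Eta 4

With modified divisor 7520: modified quotas Alpha 9.800, Beta 17.043, Gamma 2.293, Delta 13.950, Epsilon 3.734, Zeta 0.899, Eta 4.936.
Rounding down: Alpha 9, Beta 17, Gamma 2, Delta 13, Epsilon 3, Zeta 0, Eta 4 (total 48).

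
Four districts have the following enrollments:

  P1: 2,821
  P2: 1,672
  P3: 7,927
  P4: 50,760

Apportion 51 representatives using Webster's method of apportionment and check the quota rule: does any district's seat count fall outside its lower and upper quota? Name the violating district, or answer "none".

P4

Standard quotas: P1 2.277, P2 1.350, P3 6.399, P4 40.974.
Webster allocation: P1 2, P2 1, P3 6, P4 42.
P4 has quota 40.974 (lower 40, upper 41) but receives 42 — outside the quota interval.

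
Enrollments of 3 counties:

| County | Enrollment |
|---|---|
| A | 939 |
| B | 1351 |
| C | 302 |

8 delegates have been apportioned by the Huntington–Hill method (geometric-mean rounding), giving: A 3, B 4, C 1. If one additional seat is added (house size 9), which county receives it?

Priority for the next seat is population ÷ (√(s·(s+1))).
Priorities: A 271.066, B 302.093, C 213.546.
Highest priority: B.

B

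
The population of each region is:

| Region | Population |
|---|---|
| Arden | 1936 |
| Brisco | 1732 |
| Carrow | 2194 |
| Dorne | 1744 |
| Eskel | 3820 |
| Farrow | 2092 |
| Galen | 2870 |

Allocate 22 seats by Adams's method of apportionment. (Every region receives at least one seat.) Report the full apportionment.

Standard divisor 16388/22 ≈ 744.909; standard quotas: Arden 2.599, Brisco 2.325, Carrow 2.945, Dorne 2.341, Eskel 5.128, Farrow 2.808, Galen 3.853.
Rounding up gives 3, 3, 3, 3, 6, 3, 4 = 25 seats, so the divisor must be adjusted.
With modified divisor 900: modified quotas Arden 2.151, Brisco 1.924, Carrow 2.438, Dorne 1.938, Eskel 4.244, Farrow 2.324, Galen 3.189.
Rounding up: Arden 3, Brisco 2, Carrow 3, Dorne 2, Eskel 5, Farrow 3, Galen 4 (total 22).

Arden: 3, Brisco: 2, Carrow: 3, Dorne: 2, Eskel: 5, Farrow: 3, Galen: 4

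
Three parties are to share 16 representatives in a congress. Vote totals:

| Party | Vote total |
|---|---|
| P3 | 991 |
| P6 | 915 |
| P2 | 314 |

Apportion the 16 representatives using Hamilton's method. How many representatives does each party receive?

P3: 7, P6: 7, P2: 2

Standard divisor: 2220 ÷ 16 ≈ 138.75.
Standard quotas: P3 7.142, P6 6.595, P2 2.263.
Lower quotas: P3 7, P6 6, P2 2 (sum 15, leaving 1 seat).
Remainders in descending order: P6 0.595, P2 0.263, P3 0.142.
Largest remainder: P6 receives the extra seat.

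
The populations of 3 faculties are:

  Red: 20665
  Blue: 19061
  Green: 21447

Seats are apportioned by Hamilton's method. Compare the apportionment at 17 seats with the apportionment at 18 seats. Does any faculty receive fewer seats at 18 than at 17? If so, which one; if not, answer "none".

At 17 seats: Red 6, Blue 5, Green 6.
At 18 seats: Red 6, Blue 6, Green 6.
No faculty's allocation decreased.

none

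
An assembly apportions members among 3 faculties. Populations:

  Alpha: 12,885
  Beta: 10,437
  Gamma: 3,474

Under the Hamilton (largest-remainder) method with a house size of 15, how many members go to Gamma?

Standard divisor: 26796 ÷ 15 ≈ 1786.4.
Standard quotas: Alpha 7.2128, Beta 5.8425, Gamma 1.9447.
Lower quotas: Alpha 7, Beta 5, Gamma 1 (sum 13, leaving 2 seats).
Remainders in descending order: Gamma 0.9447, Beta 0.8425, Alpha 0.2128.
Largest remainders: Gamma, Beta receive the extra seats.
Gamma receives 2.

2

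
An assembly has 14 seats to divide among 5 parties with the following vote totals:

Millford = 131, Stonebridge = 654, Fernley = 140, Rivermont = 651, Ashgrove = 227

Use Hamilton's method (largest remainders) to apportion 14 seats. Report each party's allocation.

Millford 1, Stonebridge 5, Fernley 1, Rivermont 5, Ashgrove 2

The standard divisor is 1803/14 ≈ 128.786.
Standard quotas: Millford 1.017, Stonebridge 5.078, Fernley 1.087, Rivermont 5.055, Ashgrove 1.763.
Lower quotas: Millford 1, Stonebridge 5, Fernley 1, Rivermont 5, Ashgrove 1 (sum 13, leaving 1 seat).
Remainders in descending order: Ashgrove 0.763, Fernley 0.087, Stonebridge 0.078, Rivermont 0.055, Millford 0.017.
The surplus seat goes to Ashgrove.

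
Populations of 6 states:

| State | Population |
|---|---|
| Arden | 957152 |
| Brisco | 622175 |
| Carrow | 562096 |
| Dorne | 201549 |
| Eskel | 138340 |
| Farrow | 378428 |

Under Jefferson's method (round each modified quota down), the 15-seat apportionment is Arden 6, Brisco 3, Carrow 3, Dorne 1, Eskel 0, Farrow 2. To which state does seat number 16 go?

Priority for the next seat is population ÷ (current seats + 1).
Priorities: Arden 136736.000, Brisco 155543.750, Carrow 140524.000, Dorne 100774.500, Eskel 138340.000, Farrow 126142.667.
Highest priority: Brisco.

Brisco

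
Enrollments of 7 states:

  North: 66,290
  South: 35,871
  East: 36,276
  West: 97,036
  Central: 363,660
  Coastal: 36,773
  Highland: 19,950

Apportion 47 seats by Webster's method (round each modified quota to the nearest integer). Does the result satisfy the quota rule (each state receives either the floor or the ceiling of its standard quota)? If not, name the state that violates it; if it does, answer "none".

Central

Standard quotas: North 4.750, South 2.571, East 2.600, West 6.954, Central 26.061, Coastal 2.635, Highland 1.430.
Webster allocation: North 5, South 3, East 3, West 7, Central 25, Coastal 3, Highland 1.
Central has quota 26.061 (lower 26, upper 27) but receives 25 — outside the quota interval.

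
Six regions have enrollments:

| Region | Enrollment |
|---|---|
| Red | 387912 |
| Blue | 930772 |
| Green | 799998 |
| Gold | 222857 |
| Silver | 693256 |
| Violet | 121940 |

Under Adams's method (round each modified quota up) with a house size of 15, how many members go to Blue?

Standard divisor 3156735/15 ≈ 210449; standard quotas: Red 1.843, Blue 4.423, Green 3.801, Gold 1.059, Silver 3.294, Violet 0.579.
Rounding up gives 2, 5, 4, 2, 4, 1 = 18 seats, so the divisor must be adjusted.
With modified divisor 249700: modified quotas Red 1.554, Blue 3.728, Green 3.204, Gold 0.892, Silver 2.776, Violet 0.488.
Rounding up: Red 2, Blue 4, Green 4, Gold 1, Silver 3, Violet 1 (total 15).
Blue receives 4.

4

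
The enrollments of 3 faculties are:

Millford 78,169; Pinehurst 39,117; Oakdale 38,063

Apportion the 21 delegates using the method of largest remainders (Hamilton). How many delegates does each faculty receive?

Millford 11, Pinehurst 5, Oakdale 5

The standard divisor is 155349/21 ≈ 7397.571.
Standard quotas: Millford 10.5668, Pinehurst 5.2878, Oakdale 5.1453.
Lower quotas: Millford 10, Pinehurst 5, Oakdale 5 (sum 20, leaving 1 seat).
Remainders in descending order: Millford 0.5668, Pinehurst 0.2878, Oakdale 0.1453.
Largest remainder: Millford receives the extra seat.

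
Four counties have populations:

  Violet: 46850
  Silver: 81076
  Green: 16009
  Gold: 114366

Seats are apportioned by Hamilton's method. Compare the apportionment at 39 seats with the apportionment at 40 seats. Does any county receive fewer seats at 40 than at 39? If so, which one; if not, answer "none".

At 39 seats: Violet 7, Silver 12, Green 3, Gold 17.
At 40 seats: Violet 7, Silver 13, Green 2, Gold 18.
Green drops from 3 to 2.

Green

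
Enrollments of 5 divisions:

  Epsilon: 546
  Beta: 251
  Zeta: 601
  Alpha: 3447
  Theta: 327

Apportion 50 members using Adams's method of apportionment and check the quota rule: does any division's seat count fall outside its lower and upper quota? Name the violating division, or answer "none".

Standard quotas: Epsilon 5.278, Beta 2.427, Zeta 5.810, Alpha 33.324, Theta 3.161.
Adams allocation: Epsilon 6, Beta 3, Zeta 6, Alpha 32, Theta 3.
Alpha has quota 33.324 (lower 33, upper 34) but receives 32 — outside the quota interval.

Alpha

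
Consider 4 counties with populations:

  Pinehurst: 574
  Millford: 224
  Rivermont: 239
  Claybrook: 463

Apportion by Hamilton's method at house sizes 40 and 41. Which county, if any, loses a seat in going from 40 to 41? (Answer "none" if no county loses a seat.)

At 40 seats: Pinehurst 15, Millford 6, Rivermont 7, Claybrook 12.
At 41 seats: Pinehurst 16, Millford 6, Rivermont 6, Claybrook 13.
Rivermont drops from 7 to 6.

Rivermont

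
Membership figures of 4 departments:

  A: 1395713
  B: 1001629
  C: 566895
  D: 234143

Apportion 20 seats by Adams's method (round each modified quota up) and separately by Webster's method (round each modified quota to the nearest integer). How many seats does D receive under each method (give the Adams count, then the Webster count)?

Adams: A 8, B 6, C 4, D 2.
Webster: A 9, B 6, C 4, D 1.
D gets 2 under Adams and 1 under Webster.

2 and 1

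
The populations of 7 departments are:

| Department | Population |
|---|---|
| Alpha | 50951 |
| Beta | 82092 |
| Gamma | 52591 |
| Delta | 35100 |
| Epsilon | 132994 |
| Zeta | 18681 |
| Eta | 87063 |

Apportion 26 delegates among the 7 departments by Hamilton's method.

The standard divisor is 459472/26 = 17672.
Standard quotas: Alpha 2.8831, Beta 4.6453, Gamma 2.9760, Delta 1.9862, Epsilon 7.5257, Zeta 1.0571, Eta 4.9266.
Lower quotas: Alpha 2, Beta 4, Gamma 2, Delta 1, Epsilon 7, Zeta 1, Eta 4 (sum 21, leaving 5 seats).
Remainders in descending order: Delta 0.9862, Gamma 0.9760, Eta 0.9266, Alpha 0.8831, Beta 0.6453, Epsilon 0.5257, Zeta 0.0571.
The surplus seats go to Delta, Gamma, Eta, Alpha, Beta.

Alpha 3, Beta 5, Gamma 3, Delta 2, Epsilon 7, Zeta 1, Eta 5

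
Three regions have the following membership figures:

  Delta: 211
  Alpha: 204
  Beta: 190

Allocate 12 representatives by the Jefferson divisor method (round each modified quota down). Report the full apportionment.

Standard divisor 605/12 ≈ 50.417; standard quotas: Delta 4.185, Alpha 4.046, Beta 3.769.
Rounding down gives 4, 4, 3 = 11 seats, so the divisor must be adjusted.
With modified divisor 45: modified quotas Delta 4.689, Alpha 4.533, Beta 4.222.
Rounding down: Delta 4, Alpha 4, Beta 4 (total 12).

Delta: 4, Alpha: 4, Beta: 4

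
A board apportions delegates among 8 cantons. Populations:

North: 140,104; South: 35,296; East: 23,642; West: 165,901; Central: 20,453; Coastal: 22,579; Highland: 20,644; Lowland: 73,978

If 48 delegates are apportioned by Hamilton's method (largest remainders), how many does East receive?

2

The standard divisor is 502597/48 ≈ 10470.771.
Standard quotas: North 13.3805, South 3.3709, East 2.2579, West 15.8442, Central 1.9533, Coastal 2.1564, Highland 1.9716, Lowland 7.0652.
Lower quotas: North 13, South 3, East 2, West 15, Central 1, Coastal 2, Highland 1, Lowland 7 (sum 44, leaving 4 seats).
Remainders in descending order: Highland 0.9716, Central 0.9533, West 0.8442, North 0.3805, South 0.3709, East 0.2579, Coastal 0.1564, Lowland 0.0652.
The surplus seats go to Highland, Central, West, North.
East receives 2.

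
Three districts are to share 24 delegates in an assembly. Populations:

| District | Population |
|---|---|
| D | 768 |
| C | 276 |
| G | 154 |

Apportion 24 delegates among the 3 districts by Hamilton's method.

D 15; C 6; G 3

Standard divisor: 1198 ÷ 24 ≈ 49.917.
Standard quotas: D 15.386, C 5.529, G 3.085.
Lower quotas: D 15, C 5, G 3 (sum 23, leaving 1 seat).
Remainders in descending order: C 0.529, D 0.386, G 0.085.
Largest remainder: C receives the extra seat.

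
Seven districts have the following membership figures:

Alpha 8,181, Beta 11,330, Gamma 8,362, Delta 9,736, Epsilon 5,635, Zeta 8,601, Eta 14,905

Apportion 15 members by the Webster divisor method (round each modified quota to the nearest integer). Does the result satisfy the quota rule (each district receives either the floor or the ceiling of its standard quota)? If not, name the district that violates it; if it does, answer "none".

Standard quotas: Alpha 1.838, Beta 2.546, Gamma 1.879, Delta 2.188, Epsilon 1.266, Zeta 1.933, Eta 3.349.
Webster allocation: Alpha 2, Beta 3, Gamma 2, Delta 2, Epsilon 1, Zeta 2, Eta 3.
Every allocation lies between the lower and upper quota.

none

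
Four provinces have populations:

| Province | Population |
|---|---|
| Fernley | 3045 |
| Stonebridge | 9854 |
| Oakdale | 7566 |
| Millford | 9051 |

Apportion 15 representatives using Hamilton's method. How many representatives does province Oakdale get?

Total 29516; standard divisor 29516/15 ≈ 1967.733.
Standard quotas: Fernley 1.5475, Stonebridge 5.0078, Oakdale 3.8450, Millford 4.5997.
Lower quotas: Fernley 1, Stonebridge 5, Oakdale 3, Millford 4 (sum 13, leaving 2 seats).
Remainders in descending order: Oakdale 0.8450, Millford 0.5997, Fernley 0.5475, Stonebridge 0.0078.
Largest remainders: Oakdale, Millford receive the extra seats.
Oakdale receives 4.

4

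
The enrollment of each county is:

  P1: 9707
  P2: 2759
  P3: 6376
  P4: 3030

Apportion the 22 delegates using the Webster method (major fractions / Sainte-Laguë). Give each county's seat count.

P1: 10; P2: 3; P3: 6; P4: 3

Standard divisor 21872/22 ≈ 994.182; standard quotas: P1 9.764, P2 2.775, P3 6.413, P4 3.048.
Rounding to the nearest integer gives P1 10, P2 3, P3 6, P4 3 — total 22, matching the house size, so no adjustment is needed.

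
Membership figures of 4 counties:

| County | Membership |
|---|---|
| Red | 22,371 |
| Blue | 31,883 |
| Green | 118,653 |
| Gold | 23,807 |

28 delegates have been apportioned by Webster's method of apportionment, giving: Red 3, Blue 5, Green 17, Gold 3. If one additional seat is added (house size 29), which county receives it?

Priority for the next seat is population ÷ (current seats + 0.5).
Priorities: Red 6391.714, Blue 5796.909, Green 6780.171, Gold 6802.000.
Highest priority: Gold.

Gold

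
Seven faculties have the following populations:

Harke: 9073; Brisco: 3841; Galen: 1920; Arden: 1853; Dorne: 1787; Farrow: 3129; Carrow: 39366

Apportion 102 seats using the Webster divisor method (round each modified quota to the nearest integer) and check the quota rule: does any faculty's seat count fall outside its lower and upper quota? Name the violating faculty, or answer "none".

Standard quotas: Harke 15.179, Brisco 6.426, Galen 3.212, Arden 3.100, Dorne 2.990, Farrow 5.235, Carrow 65.859.
Webster allocation: Harke 15, Brisco 6, Galen 3, Arden 3, Dorne 3, Farrow 5, Carrow 67.
Carrow has quota 65.859 (lower 65, upper 66) but receives 67 — outside the quota interval.

Carrow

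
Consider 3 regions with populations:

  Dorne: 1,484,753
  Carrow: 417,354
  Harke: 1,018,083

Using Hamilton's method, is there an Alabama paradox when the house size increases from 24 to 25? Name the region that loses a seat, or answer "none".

At 24 seats: Dorne 12, Carrow 4, Harke 8.
At 25 seats: Dorne 13, Carrow 3, Harke 9.
Carrow drops from 4 to 3.

Carrow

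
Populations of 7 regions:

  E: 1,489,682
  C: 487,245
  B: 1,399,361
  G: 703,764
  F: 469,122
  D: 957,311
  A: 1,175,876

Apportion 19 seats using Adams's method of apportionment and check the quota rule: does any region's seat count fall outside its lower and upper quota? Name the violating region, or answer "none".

Standard quotas: E 4.236, C 1.385, B 3.979, G 2.001, F 1.334, D 2.722, A 3.343.
Adams allocation: E 4, C 2, B 3, G 2, F 2, D 3, A 3.
Every allocation lies between the lower and upper quota.

none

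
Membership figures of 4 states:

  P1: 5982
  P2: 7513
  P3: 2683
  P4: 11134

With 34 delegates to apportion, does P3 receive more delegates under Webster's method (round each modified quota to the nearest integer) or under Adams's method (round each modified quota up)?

Adams

Webster: P1 8, P2 9, P3 3, P4 14.
Adams: P1 7, P2 9, P3 4, P4 14.
P3 gets 3 under Webster and 4 under Adams.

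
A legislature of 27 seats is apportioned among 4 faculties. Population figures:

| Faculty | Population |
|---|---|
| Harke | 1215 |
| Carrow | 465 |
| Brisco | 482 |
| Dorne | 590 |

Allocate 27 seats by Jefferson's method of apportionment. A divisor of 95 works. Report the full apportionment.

Harke 12, Carrow 4, Brisco 5, Dorne 6

With modified divisor 95: modified quotas Harke 12.789, Carrow 4.895, Brisco 5.074, Dorne 6.211.
Rounding down: Harke 12, Carrow 4, Brisco 5, Dorne 6 (total 27).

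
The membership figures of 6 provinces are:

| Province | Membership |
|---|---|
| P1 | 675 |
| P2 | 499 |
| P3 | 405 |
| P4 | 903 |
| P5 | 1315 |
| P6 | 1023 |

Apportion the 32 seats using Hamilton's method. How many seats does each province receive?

The standard divisor is 4820/32 ≈ 150.625.
Standard quotas: P1 4.481, P2 3.313, P3 2.689, P4 5.995, P5 8.730, P6 6.792.
Lower quotas: P1 4, P2 3, P3 2, P4 5, P5 8, P6 6 (sum 28, leaving 4 seats).
Remainders in descending order: P4 0.995, P6 0.792, P5 0.730, P3 0.689, P1 0.481, P2 0.313.
The surplus seats go to P4, P6, P5, P3.

P1=4, P2=3, P3=3, P4=6, P5=9, P6=7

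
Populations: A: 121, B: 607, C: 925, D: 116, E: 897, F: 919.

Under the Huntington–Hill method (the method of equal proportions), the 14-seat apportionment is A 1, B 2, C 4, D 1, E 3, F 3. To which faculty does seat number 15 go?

Priority for the next seat is population ÷ (√(s·(s+1))).
Priorities: A 85.560, B 247.807, C 206.836, D 82.024, E 258.942, F 265.292.
Highest priority: F.

F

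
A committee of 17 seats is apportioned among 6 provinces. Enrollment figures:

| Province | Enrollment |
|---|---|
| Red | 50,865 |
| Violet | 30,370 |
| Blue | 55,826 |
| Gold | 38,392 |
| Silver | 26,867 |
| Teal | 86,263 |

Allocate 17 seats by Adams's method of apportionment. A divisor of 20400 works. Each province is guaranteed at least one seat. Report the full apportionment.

With modified divisor 20400: modified quotas Red 2.493, Violet 1.489, Blue 2.737, Gold 1.882, Silver 1.317, Teal 4.229.
Rounding up: Red 3, Violet 2, Blue 3, Gold 2, Silver 2, Teal 5 (total 17).

Red 3, Violet 2, Blue 3, Gold 2, Silver 2, Teal 5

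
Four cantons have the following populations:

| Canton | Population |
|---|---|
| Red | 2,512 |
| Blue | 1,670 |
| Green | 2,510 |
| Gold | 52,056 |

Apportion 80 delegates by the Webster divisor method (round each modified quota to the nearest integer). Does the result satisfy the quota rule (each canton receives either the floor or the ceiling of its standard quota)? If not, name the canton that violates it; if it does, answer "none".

Gold

Standard quotas: Red 3.421, Blue 2.274, Green 3.418, Gold 70.887.
Webster allocation: Red 3, Blue 2, Green 3, Gold 72.
Gold has quota 70.887 (lower 70, upper 71) but receives 72 — outside the quota interval.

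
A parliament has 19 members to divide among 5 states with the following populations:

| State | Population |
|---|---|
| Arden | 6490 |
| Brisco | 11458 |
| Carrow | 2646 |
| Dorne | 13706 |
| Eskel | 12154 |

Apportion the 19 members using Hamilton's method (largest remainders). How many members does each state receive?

Arden=3, Brisco=5, Carrow=1, Dorne=5, Eskel=5

Standard divisor: 46454 ÷ 19 ≈ 2444.947.
Standard quotas: Arden 2.6545, Brisco 4.6864, Carrow 1.0822, Dorne 5.6058, Eskel 4.9711.
Lower quotas: Arden 2, Brisco 4, Carrow 1, Dorne 5, Eskel 4 (sum 16, leaving 3 seats).
Remainders in descending order: Eskel 0.9711, Brisco 0.6864, Arden 0.6545, Dorne 0.6058, Carrow 0.0822.
The surplus seats go to Eskel, Brisco, Arden.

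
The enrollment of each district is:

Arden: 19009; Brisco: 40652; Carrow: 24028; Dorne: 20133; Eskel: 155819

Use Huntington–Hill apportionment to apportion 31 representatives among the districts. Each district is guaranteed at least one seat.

Arden=2, Brisco=5, Carrow=3, Dorne=2, Eskel=19

With divisor 8322: modified quotas Arden 2.284, Brisco 4.885, Carrow 2.887, Dorne 2.419, Eskel 18.724.
Geometric-mean thresholds: Arden √(2·3)=2.449, Brisco √(4·5)=4.472, Carrow √(2·3)=2.449, Dorne √(2·3)=2.449, Eskel √(18·19)=18.493.
Each quota rounded against its threshold gives Arden 2, Brisco 5, Carrow 3, Dorne 2, Eskel 19 (total 31).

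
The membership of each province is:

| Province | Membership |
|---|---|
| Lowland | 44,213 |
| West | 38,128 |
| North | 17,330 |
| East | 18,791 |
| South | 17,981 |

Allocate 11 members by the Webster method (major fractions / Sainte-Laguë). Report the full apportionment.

Lowland 4, West 3, North 1, East 2, South 1

Standard divisor 136443/11 ≈ 12403.909; standard quotas: Lowland 3.564, West 3.074, North 1.397, East 1.515, South 1.450.
Rounding to the nearest integer gives Lowland 4, West 3, North 1, East 2, South 1 — total 11, matching the house size, so no adjustment is needed.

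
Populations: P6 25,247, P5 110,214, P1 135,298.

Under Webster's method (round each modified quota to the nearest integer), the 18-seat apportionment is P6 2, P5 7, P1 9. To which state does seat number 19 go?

P5

Priority for the next seat is population ÷ (current seats + 0.5).
Priorities: P6 10098.800, P5 14695.200, P1 14241.895.
Highest priority: P5.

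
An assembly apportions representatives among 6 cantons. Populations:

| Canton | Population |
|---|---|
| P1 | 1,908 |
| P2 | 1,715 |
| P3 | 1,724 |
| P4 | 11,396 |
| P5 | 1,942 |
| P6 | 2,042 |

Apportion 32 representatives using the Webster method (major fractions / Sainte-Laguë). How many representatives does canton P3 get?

Standard divisor 20727/32 ≈ 647.719; standard quotas: P1 2.946, P2 2.648, P3 2.662, P4 17.594, P5 2.998, P6 3.153.
Rounding to the nearest integer gives 3, 3, 3, 18, 3, 3 = 33 seats, so the divisor must be adjusted.
With modified divisor 670: modified quotas P1 2.848, P2 2.560, P3 2.573, P4 17.009, P5 2.899, P6 3.048.
Rounding to the nearest integer: P1 3, P2 3, P3 3, P4 17, P5 3, P6 3 (total 32).
P3 receives 3.

3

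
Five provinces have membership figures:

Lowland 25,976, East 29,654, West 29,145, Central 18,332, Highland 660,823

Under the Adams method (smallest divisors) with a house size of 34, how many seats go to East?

2

Standard divisor 763930/34 ≈ 22468.529; standard quotas: Lowland 1.156, East 1.320, West 1.297, Central 0.816, Highland 29.411.
Rounding up gives 2, 2, 2, 1, 30 = 37 seats, so the divisor must be adjusted.
With modified divisor 24900: modified quotas Lowland 1.043, East 1.191, West 1.170, Central 0.736, Highland 26.539.
Rounding up: Lowland 2, East 2, West 2, Central 1, Highland 27 (total 34).
East receives 2.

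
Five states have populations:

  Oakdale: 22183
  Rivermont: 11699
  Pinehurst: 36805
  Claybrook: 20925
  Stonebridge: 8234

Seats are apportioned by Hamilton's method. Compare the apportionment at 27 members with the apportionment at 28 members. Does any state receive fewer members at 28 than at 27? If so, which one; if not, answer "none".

none

At 27 seats: Oakdale 6, Rivermont 3, Pinehurst 10, Claybrook 6, Stonebridge 2.
At 28 seats: Oakdale 6, Rivermont 3, Pinehurst 11, Claybrook 6, Stonebridge 2.
No state's allocation decreased.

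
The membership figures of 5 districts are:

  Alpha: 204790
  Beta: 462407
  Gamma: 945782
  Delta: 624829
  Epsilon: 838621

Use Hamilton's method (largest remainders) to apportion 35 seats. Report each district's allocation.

Alpha 2, Beta 5, Gamma 11, Delta 7, Epsilon 10

The standard divisor is 3076429/35 ≈ 87897.971.
Standard quotas: Alpha 2.3299, Beta 5.2607, Gamma 10.7600, Delta 7.1086, Epsilon 9.5408.
Lower quotas: Alpha 2, Beta 5, Gamma 10, Delta 7, Epsilon 9 (sum 33, leaving 2 seats).
Remainders in descending order: Gamma 0.7600, Epsilon 0.5408, Alpha 0.3299, Beta 0.2607, Delta 0.1086.
The surplus seats go to Gamma, Epsilon.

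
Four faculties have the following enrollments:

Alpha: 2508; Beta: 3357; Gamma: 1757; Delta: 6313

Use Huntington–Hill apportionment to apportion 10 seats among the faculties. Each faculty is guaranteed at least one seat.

Alpha 2, Beta 2, Gamma 1, Delta 5

With divisor 1391: modified quotas Alpha 1.803, Beta 2.413, Gamma 1.263, Delta 4.538.
Geometric-mean thresholds: Alpha √(1·2)=1.414, Beta √(2·3)=2.449, Gamma √(1·2)=1.414, Delta √(4·5)=4.472.
Each quota rounded against its threshold gives Alpha 2, Beta 2, Gamma 1, Delta 5 (total 10).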